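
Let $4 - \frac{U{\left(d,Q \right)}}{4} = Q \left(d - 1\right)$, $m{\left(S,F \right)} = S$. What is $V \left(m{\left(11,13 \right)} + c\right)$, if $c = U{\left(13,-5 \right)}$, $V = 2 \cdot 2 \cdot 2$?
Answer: $2136$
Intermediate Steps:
$U{\left(d,Q \right)} = 16 - 4 Q \left(-1 + d\right)$ ($U{\left(d,Q \right)} = 16 - 4 Q \left(d - 1\right) = 16 - 4 Q \left(-1 + d\right)$)
$V = 8$ ($V = 4 \cdot 2 = 8$)
$c = 256$ ($c = 16 + 4 \left(-5\right) - \left(-20\right) 13 = 16 - 20 + 260 = 256$)
$V \left(m{\left(11,13 \right)} + c\right) = 8 \left(11 + 256\right) = 8 \cdot 267 = 2136$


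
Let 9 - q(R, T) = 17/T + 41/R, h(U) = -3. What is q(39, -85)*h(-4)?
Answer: -1589/65 ≈ -24.446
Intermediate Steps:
q(R, T) = 9 - 41/R - 17/T (q(R, T) = 9 - (17/T + 41/R) = 9 + (-41/R - 17/T) = 9 - 41/R - 17/T)
q(39, -85)*h(-4) = (9 - 41/39 - 17/(-85))*(-3) = (9 - 41*1/39 - 17*(-1/85))*(-3) = (9 - 41/39 + ⅕)*(-3) = (1589/195)*(-3) = -1589/65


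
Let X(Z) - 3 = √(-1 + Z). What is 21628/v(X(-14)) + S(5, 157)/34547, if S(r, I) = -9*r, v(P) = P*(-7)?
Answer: (-315*√15 + 747183461*I)/(241829*(√15 - 3*I)) ≈ -386.22 + 498.6*I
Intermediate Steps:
X(Z) = 3 + √(-1 + Z)
v(P) = -7*P
21628/v(X(-14)) + S(5, 157)/34547 = 21628/((-7*(3 + √(-1 - 14)))) - 9*5/34547 = 21628/((-7*(3 + √(-15)))) - 45*1/34547 = 21628/((-7*(3 + I*√15))) - 45/34547 = 21628/(-21 - 7*I*√15) - 45/34547 = -45/34547 + 21628/(-21 - 7*I*√15)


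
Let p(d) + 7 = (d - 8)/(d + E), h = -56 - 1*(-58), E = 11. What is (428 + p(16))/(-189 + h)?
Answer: -11375/5049 ≈ -2.2529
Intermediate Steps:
h = 2 (h = -56 + 58 = 2)
p(d) = -7 + (-8 + d)/(11 + d) (p(d) = -7 + (d - 8)/(d + 11) = -7 + (-8 + d)/(11 + d))
(428 + p(16))/(-189 + h) = (428 + (-85 - 6*16)/(11 + 16))/(-189 + 2) = (428 + (-85 - 96)/27)/(-187) = (428 + (1/27)*(-181))*(-1/187) = (428 - 181/27)*(-1/187) = (11375/27)*(-1/187) = -11375/5049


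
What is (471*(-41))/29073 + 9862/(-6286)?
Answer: -68017812/30458813 ≈ -2.2331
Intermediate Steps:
(471*(-41))/29073 + 9862/(-6286) = -19311*1/29073 + 9862*(-1/6286) = -6437/9691 - 4931/3143 = -68017812/30458813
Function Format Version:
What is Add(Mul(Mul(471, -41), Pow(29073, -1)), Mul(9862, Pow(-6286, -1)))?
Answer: Rational(-68017812, 30458813) ≈ -2.2331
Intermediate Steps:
Add(Mul(Mul(471, -41), Pow(29073, -1)), Mul(9862, Pow(-6286, -1))) = Add(Mul(-19311, Rational(1, 29073)), Mul(9862, Rational(-1, 6286))) = Add(Rational(-6437, 9691), Rational(-4931, 3143)) = Rational(-68017812, 30458813)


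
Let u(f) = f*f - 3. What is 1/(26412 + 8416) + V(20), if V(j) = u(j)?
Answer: 13826717/34828 ≈ 397.00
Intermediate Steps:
u(f) = -3 + f² (u(f) = f² - 3 = -3 + f²)
V(j) = -3 + j²
1/(26412 + 8416) + V(20) = 1/(26412 + 8416) + (-3 + 20²) = 1/34828 + (-3 + 400) = 1/34828 + 397 = 13826717/34828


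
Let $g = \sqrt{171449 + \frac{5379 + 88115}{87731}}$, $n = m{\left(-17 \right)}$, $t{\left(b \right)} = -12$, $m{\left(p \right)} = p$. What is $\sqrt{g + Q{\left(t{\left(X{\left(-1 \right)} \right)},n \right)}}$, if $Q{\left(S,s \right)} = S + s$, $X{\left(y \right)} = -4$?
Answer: $\frac{\sqrt{-223205122469 + 87731 \sqrt{1319604583087203}}}{87731} \approx 19.623$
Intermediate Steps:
$n = -17$
$g = \frac{\sqrt{1319604583087203}}{87731}$ ($g = \sqrt{171449 + 93494 \cdot \frac{1}{87731}} = \sqrt{171449 + \frac{93494}{87731}} = \sqrt{\frac{15041485713}{87731}} = \frac{\sqrt{1319604583087203}}{87731} \approx 414.07$)
$\sqrt{g + Q{\left(t{\left(X{\left(-1 \right)} \right)},n \right)}} = \sqrt{\frac{\sqrt{1319604583087203}}{87731} - 29} = \sqrt{-29 + \frac{\sqrt{1319604583087203}}{87731}}$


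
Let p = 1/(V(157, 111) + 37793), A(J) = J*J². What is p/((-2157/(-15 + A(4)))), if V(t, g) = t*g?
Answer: -49/119109540 ≈ -4.1139e-7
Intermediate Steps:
V(t, g) = g*t
A(J) = J³
p = 1/55220 (p = 1/(111*157 + 37793) = 1/(17427 + 37793) = 1/55220 ≈ 1.8109e-5)
p/((-2157/(-15 + A(4)))) = 1/(55220*((-2157/(-15 + 4³)))) = 1/(55220*((-2157/(-15 + 64)))) = 1/(55220*((-2157/49))) = 1/(55220*(((1/49)*(-2157)))) = 1/(55220*(-2157/49)) = (1/55220)*(-49/2157) = -49/119109540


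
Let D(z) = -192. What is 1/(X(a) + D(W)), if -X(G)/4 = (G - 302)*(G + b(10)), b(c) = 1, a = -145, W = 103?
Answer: -1/257664 ≈ -3.8810e-6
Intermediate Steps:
X(G) = -4*(1 + G)*(-302 + G) (X(G) = -4*(G - 302)*(G + 1) = -4*(-302 + G)*(1 + G) = -4*(1 + G)*(-302 + G))
1/(X(a) + D(W)) = 1/((1208 - 4*(-145)² + 1204*(-145)) - 192) = 1/((1208 - 4*21025 - 174580) - 192) = 1/((1208 - 84100 - 174580) - 192) = 1/(-257472 - 192) = 1/(-257664) = -1/257664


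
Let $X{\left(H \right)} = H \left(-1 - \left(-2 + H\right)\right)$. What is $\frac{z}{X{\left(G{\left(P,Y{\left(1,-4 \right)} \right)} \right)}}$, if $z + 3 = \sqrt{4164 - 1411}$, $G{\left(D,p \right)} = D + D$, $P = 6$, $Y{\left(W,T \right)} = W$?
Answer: $\frac{1}{44} - \frac{\sqrt{2753}}{132} \approx -0.37477$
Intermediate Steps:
$G{\left(D,p \right)} = 2 D$
$z = -3 + \sqrt{2753}$ ($z = -3 + \sqrt{4164 - 1411} = -3 + \sqrt{2753} \approx 49.469$)
$X{\left(H \right)} = H \left(1 - H\right)$
$\frac{z}{X{\left(G{\left(P,Y{\left(1,-4 \right)} \right)} \right)}} = \frac{-3 + \sqrt{2753}}{2 \cdot 6 \left(1 - 2 \cdot 6\right)} = \frac{-3 + \sqrt{2753}}{12 \left(1 - 12\right)} = \frac{-3 + \sqrt{2753}}{12 \left(-11\right)} = \frac{-3 + \sqrt{2753}}{-132} = \left(-3 + \sqrt{2753}\right) \left(- \frac{1}{132}\right) = \frac{1}{44} - \frac{\sqrt{2753}}{132}$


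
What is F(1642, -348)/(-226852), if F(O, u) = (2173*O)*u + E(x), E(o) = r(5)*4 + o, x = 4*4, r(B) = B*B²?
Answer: 310421613/56713 ≈ 5473.6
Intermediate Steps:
r(B) = B³
x = 16
E(o) = 500 + o (E(o) = 5³*4 + o = 125*4 + o = 500 + o)
F(O, u) = 516 + 2173*O*u (F(O, u) = (2173*O)*u + (500 + 16) = 2173*O*u + 516 = 516 + 2173*O*u)
F(1642, -348)/(-226852) = (516 + 2173*1642*(-348))/(-226852) = (516 - 1241686968)*(-1/226852) = -1241686452*(-1/226852) = 310421613/56713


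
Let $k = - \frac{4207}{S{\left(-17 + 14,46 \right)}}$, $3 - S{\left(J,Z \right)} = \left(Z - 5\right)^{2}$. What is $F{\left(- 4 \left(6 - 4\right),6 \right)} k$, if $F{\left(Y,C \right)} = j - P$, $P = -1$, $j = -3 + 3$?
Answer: $\frac{4207}{1678} \approx 2.5072$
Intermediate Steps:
$S{\left(J,Z \right)} = 3 - \left(-5 + Z\right)^{2}$ ($S{\left(J,Z \right)} = 3 - \left(Z - 5\right)^{2} = 3 - \left(-5 + Z\right)^{2}$)
$k = \frac{4207}{1678}$ ($k = - \frac{4207}{3 - \left(-5 + 46\right)^{2}} = - \frac{4207}{3 - 41^{2}} = - \frac{4207}{3 - 1681} = - \frac{4207}{-1678} = \left(-4207\right) \left(- \frac{1}{1678}\right) = \frac{4207}{1678} \approx 2.5072$)
$j = 0$
$F{\left(Y,C \right)} = 1$ ($F{\left(Y,C \right)} = 0 - -1 = 0 + 1 = 1$)
$F{\left(- 4 \left(6 - 4\right),6 \right)} k = 1 \cdot \frac{4207}{1678} = \frac{4207}{1678}$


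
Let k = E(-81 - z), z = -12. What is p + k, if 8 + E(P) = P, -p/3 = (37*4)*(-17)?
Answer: 7471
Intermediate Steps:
p = 7548 (p = -3*37*4*(-17) = -444*(-17) = -3*(-2516) = 7548)
E(P) = -8 + P
k = -77 (k = -8 + (-81 - 1*(-12)) = -8 + (-81 + 12) = -8 - 69 = -77)
p + k = 7548 - 77 = 7471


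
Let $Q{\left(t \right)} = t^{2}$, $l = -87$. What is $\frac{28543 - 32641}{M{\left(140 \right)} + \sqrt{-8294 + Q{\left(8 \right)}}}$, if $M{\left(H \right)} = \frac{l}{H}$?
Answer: $\frac{49913640}{161315569} + \frac{80320800 i \sqrt{8230}}{161315569} \approx 0.30942 + 45.17 i$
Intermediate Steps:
$M{\left(H \right)} = - \frac{87}{H}$
$\frac{28543 - 32641}{M{\left(140 \right)} + \sqrt{-8294 + Q{\left(8 \right)}}} = \frac{28543 - 32641}{- \frac{87}{140} + \sqrt{-8294 + 8^{2}}} = - \frac{4098}{\left(-87\right) \frac{1}{140} + \sqrt{-8294 + 64}} = - \frac{4098}{- \frac{87}{140} + \sqrt{-8230}} = - \frac{4098}{- \frac{87}{140} + i \sqrt{8230}}$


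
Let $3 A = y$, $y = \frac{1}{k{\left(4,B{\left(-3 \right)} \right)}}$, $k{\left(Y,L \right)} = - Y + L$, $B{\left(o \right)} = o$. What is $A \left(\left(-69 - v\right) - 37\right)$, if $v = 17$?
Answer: $\frac{41}{7} \approx 5.8571$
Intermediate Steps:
$k{\left(Y,L \right)} = L - Y$
$y = - \frac{1}{7}$ ($y = \frac{1}{-3 - 4} = \frac{1}{-7} = - \frac{1}{7} \approx -0.14286$)
$A = - \frac{1}{21}$ ($A = \frac{1}{3} \left(- \frac{1}{7}\right) = - \frac{1}{21} \approx -0.047619$)
$A \left(\left(-69 - v\right) - 37\right) = - \frac{\left(-69 - 17\right) - 37}{21} = - \frac{-86 - 37}{21} = \left(- \frac{1}{21}\right) \left(-123\right) = \frac{41}{7}$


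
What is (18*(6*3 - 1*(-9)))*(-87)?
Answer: -42282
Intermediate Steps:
(18*(6*3 - 1*(-9)))*(-87) = (18*(18 + 9))*(-87) = (18*27)*(-87) = 486*(-87) = -42282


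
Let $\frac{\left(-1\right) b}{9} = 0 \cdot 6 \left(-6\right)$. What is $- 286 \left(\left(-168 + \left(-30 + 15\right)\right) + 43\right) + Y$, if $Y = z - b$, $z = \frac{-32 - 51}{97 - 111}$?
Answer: $\frac{560643}{14} \approx 40046.0$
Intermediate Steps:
$b = 0$ ($b = - 9 \cdot 0 \cdot 6 \left(-6\right) = - 9 \cdot 0 \left(-6\right) = \left(-9\right) 0 = 0$)
$z = \frac{83}{14}$ ($z = - \frac{83}{-14} = \left(-83\right) \left(- \frac{1}{14}\right) = \frac{83}{14} \approx 5.9286$)
$Y = \frac{83}{14}$ ($Y = \frac{83}{14} - 0 = \frac{83}{14} + 0 = \frac{83}{14} \approx 5.9286$)
$- 286 \left(\left(-168 + \left(-30 + 15\right)\right) + 43\right) + Y = - 286 \left(\left(-168 + \left(-30 + 15\right)\right) + 43\right) + \frac{83}{14} = - 286 \left(\left(-168 - 15\right) + 43\right) + \frac{83}{14} = - 286 \left(-183 + 43\right) + \frac{83}{14} = \left(-286\right) \left(-140\right) + \frac{83}{14} = 40040 + \frac{83}{14} = \frac{560643}{14}$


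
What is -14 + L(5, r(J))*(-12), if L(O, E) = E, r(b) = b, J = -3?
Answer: 22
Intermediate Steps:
-14 + L(5, r(J))*(-12) = -14 - 3*(-12) = -14 + 36 = 22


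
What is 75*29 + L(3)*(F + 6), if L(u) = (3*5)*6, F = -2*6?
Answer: 1635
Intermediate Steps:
F = -12
L(u) = 90 (L(u) = 15*6 = 90)
75*29 + L(3)*(F + 6) = 75*29 + 90*(-12 + 6) = 2175 + 90*(-6) = 2175 - 540 = 1635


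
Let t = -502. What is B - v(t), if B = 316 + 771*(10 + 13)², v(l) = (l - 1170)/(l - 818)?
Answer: 6122606/15 ≈ 4.0817e+5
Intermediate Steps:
v(l) = (-1170 + l)/(-818 + l)
B = 408175 (B = 316 + 771*23² = 316 + 771*529 = 316 + 407859 = 408175)
B - v(t) = 408175 - (-1170 - 502)/(-818 - 502) = 408175 - (-1672)/(-1320) = 408175 - (-1)*(-1672)/1320 = 408175 - 1*19/15 = 408175 - 19/15 = 6122606/15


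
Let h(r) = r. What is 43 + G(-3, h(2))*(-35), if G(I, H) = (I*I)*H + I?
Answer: -482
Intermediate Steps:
G(I, H) = I + H*I² (G(I, H) = I²*H + I = H*I² + I = I + H*I²)
43 + G(-3, h(2))*(-35) = 43 - 3*(1 + 2*(-3))*(-35) = 43 - 3*(1 - 6)*(-35) = 43 - 3*(-5)*(-35) = 43 + 15*(-35) = 43 - 525 = -482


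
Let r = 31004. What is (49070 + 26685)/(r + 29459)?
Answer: 75755/60463 ≈ 1.2529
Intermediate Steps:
(49070 + 26685)/(r + 29459) = (49070 + 26685)/(31004 + 29459) = 75755/60463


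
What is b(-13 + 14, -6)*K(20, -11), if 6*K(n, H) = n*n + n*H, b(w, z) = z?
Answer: -180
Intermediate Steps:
K(n, H) = n**2/6 + H*n/6 (K(n, H) = (n*n + n*H)/6 = (n**2 + H*n)/6 = n**2/6 + H*n/6)
b(-13 + 14, -6)*K(20, -11) = -20*(-11 + 20) = -20*9 = -6*30 = -180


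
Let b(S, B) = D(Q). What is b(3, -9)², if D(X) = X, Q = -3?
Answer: 9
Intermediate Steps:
b(S, B) = -3
b(3, -9)² = (-3)² = 9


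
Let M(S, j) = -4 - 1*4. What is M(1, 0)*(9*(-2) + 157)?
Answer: -1112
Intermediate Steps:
M(S, j) = -8 (M(S, j) = -4 - 4 = -8)
M(1, 0)*(9*(-2) + 157) = -8*(9*(-2) + 157) = -8*(-18 + 157) = -8*139 = -1112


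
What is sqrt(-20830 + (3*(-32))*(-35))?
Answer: I*sqrt(17470) ≈ 132.17*I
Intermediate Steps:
sqrt(-20830 + (3*(-32))*(-35)) = sqrt(-20830 - 96*(-35)) = sqrt(-20830 + 3360) = sqrt(-17470) = I*sqrt(17470)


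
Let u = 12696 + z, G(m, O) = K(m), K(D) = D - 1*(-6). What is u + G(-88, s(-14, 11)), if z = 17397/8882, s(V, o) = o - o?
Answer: 112054945/8882 ≈ 12616.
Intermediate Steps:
s(V, o) = 0
z = 17397/8882 (z = 17397*(1/8882) = 17397/8882 ≈ 1.9587)
K(D) = 6 + D (K(D) = D + 6 = 6 + D)
G(m, O) = 6 + m
u = 112783269/8882 (u = 12696 + 17397/8882 = 112783269/8882 ≈ 12698.)
u + G(-88, s(-14, 11)) = 112783269/8882 + (6 - 88) = 112783269/8882 - 82 = 112054945/8882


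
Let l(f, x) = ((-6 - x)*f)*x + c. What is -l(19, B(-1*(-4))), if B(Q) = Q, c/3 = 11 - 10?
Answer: 757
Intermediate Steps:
c = 3 (c = 3*(11 - 10) = 3*1 = 3)
l(f, x) = 3 + f*x*(-6 - x) (l(f, x) = ((-6 - x)*f)*x + 3 = (f*(-6 - x))*x + 3 = f*x*(-6 - x) + 3 = 3 + f*x*(-6 - x))
-l(19, B(-1*(-4))) = -(3 - 1*19*(-1*(-4))² - 6*19*(-1*(-4))) = -(3 - 1*19*4² - 6*19*4) = -(3 - 1*19*16 - 456) = -(3 - 304 - 456) = -1*(-757) = 757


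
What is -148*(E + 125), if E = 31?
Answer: -23088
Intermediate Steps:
-148*(E + 125) = -148*(31 + 125) = -148*156 = -23088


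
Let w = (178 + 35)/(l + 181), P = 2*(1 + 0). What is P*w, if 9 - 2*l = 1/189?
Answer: 80514/35059 ≈ 2.2965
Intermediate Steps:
l = 850/189 (l = 9/2 - 1/2/189 = 9/2 - 1/2*1/189 = 9/2 - 1/378 = 850/189 ≈ 4.4974)
P = 2 (P = 2*1 = 2)
w = 40257/35059 (w = (178 + 35)/(850/189 + 181) = 213/(35059/189) = 213*(189/35059) = 40257/35059 ≈ 1.1483)
P*w = 2*(40257/35059) = 80514/35059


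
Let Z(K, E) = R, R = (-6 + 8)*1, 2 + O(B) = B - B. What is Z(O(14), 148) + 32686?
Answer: 32688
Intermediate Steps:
O(B) = -2 (O(B) = -2 + (B - B) = -2 + 0 = -2)
R = 2 (R = 2*1 = 2)
Z(K, E) = 2
Z(O(14), 148) + 32686 = 2 + 32686 = 32688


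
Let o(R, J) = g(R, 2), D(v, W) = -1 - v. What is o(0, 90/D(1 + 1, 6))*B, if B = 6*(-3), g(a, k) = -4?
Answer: 72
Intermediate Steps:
o(R, J) = -4
B = -18
o(0, 90/D(1 + 1, 6))*B = -4*(-18) = 72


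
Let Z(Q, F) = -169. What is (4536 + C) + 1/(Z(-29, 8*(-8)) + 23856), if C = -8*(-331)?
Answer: 170167409/23687 ≈ 7184.0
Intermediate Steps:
C = 2648
(4536 + C) + 1/(Z(-29, 8*(-8)) + 23856) = (4536 + 2648) + 1/(-169 + 23856) = 7184 + 1/23687 = 170167409/23687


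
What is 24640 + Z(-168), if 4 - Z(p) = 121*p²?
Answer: -3390460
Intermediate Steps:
Z(p) = 4 - 121*p²
24640 + Z(-168) = 24640 + (4 - 121*(-168)²) = 24640 + (4 - 121*28224) = 24640 + (4 - 3415104) = 24640 - 3415100 = -3390460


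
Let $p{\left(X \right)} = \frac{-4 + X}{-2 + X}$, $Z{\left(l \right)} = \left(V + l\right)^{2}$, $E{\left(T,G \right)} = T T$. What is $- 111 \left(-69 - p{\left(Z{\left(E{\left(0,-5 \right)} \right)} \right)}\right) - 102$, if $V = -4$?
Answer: $\frac{53565}{7} \approx 7652.1$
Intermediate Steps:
$E{\left(T,G \right)} = T^{2}$
$Z{\left(l \right)} = \left(-4 + l\right)^{2}$
$p{\left(X \right)} = \frac{-4 + X}{-2 + X}$
$- 111 \left(-69 - p{\left(Z{\left(E{\left(0,-5 \right)} \right)} \right)}\right) - 102 = - 111 \left(-69 - \frac{-4 + \left(-4 + 0^{2}\right)^{2}}{-2 + \left(-4 + 0^{2}\right)^{2}}\right) - 102 = - 111 \left(-69 - \frac{-4 + \left(-4 + 0\right)^{2}}{-2 + \left(-4 + 0\right)^{2}}\right) - 102 = - 111 \left(-69 - \frac{-4 + \left(-4\right)^{2}}{-2 + \left(-4\right)^{2}}\right) - 102 = - 111 \left(-69 - \frac{-4 + 16}{-2 + 16}\right) - 102 = - 111 \left(-69 - \frac{1}{14} \cdot 12\right) - 102 = - 111 \left(-69 - \frac{6}{7}\right) - 102 = \left(-111\right) \left(- \frac{489}{7}\right) - 102 = \frac{54279}{7} - 102 = \frac{53565}{7}$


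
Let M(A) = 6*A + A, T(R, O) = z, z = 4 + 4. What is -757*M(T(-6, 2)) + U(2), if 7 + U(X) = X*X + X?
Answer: -42393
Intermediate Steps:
z = 8
T(R, O) = 8
M(A) = 7*A
U(X) = -7 + X + X² (U(X) = -7 + (X*X + X) = -7 + (X² + X) = -7 + (X + X²) = -7 + X + X²)
-757*M(T(-6, 2)) + U(2) = -5299*8 + (-7 + 2 + 2²) = -757*56 + (-7 + 2 + 4) = -42392 - 1 = -42393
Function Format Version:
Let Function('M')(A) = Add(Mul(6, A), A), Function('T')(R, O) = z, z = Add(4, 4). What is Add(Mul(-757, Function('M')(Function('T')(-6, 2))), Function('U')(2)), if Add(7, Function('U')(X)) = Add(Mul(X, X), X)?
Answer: -42393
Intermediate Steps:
z = 8
Function('T')(R, O) = 8
Function('M')(A) = Mul(7, A)
Function('U')(X) = Add(-7, X, Pow(X, 2)) (Function('U')(X) = Add(-7, Add(Mul(X, X), X)) = Add(-7, Add(Pow(X, 2), X)) = Add(-7, Add(X, Pow(X, 2))) = Add(-7, X, Pow(X, 2)))
Add(Mul(-757, Function('M')(Function('T')(-6, 2))), Function('U')(2)) = Add(Mul(-757, Mul(7, 8)), Add(-7, 2, Pow(2, 2))) = Add(Mul(-757, 56), Add(-7, 2, 4)) = Add(-42392, -1) = -42393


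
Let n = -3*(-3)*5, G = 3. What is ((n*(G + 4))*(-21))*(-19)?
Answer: 125685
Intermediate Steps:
n = 45 (n = 9*5 = 45)
((n*(G + 4))*(-21))*(-19) = ((45*(3 + 4))*(-21))*(-19) = ((45*7)*(-21))*(-19) = (315*(-21))*(-19) = -6615*(-19) = 125685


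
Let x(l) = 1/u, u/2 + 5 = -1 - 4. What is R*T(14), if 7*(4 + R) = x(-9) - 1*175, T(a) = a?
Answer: -4061/10 ≈ -406.10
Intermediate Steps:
u = -20 (u = -10 + 2*(-1 - 4) = -10 + 2*(-5) = -10 - 10 = -20)
x(l) = -1/20 (x(l) = 1/(-20) = -1/20)
R = -4061/140 (R = -4 + (-1/20 - 1*175)/7 = -4 + (-1/20 - 175)/7 = -4 + (⅐)*(-3501/20) = -4 - 3501/140 = -4061/140 ≈ -29.007)
R*T(14) = -4061/140*14 = -4061/10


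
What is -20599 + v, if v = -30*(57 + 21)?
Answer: -22939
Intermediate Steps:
v = -2340 (v = -30*78 = -2340)
-20599 + v = -20599 - 2340 = -22939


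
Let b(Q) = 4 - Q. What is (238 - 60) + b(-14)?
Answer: 196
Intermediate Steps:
(238 - 60) + b(-14) = (238 - 60) + (4 - 1*(-14)) = 178 + (4 + 14) = 178 + 18 = 196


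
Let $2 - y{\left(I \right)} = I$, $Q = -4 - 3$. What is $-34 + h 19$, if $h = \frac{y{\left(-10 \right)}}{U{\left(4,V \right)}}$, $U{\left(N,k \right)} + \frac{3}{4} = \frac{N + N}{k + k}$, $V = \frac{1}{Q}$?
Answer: $- \frac{4822}{115} \approx -41.93$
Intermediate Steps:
$Q = -7$ ($Q = -4 - 3 = -7$)
$y{\left(I \right)} = 2 - I$
$V = - \frac{1}{7}$ ($V = \frac{1}{-7} = - \frac{1}{7} \approx -0.14286$)
$U{\left(N,k \right)} = - \frac{3}{4} + \frac{N}{k}$ ($U{\left(N,k \right)} = - \frac{3}{4} + \frac{N + N}{k + k} = - \frac{3}{4} + \frac{2 N}{2 k} = - \frac{3}{4} + 2 N \frac{1}{2 k} = - \frac{3}{4} + \frac{N}{k}$)
$h = - \frac{48}{115}$ ($h = \frac{2 - -10}{- \frac{3}{4} + \frac{4}{- \frac{1}{7}}} = \frac{2 + 10}{- \frac{3}{4} + 4 \left(-7\right)} = \frac{12}{- \frac{3}{4} - 28} = \frac{12}{- \frac{115}{4}} = 12 \left(- \frac{4}{115}\right) = - \frac{48}{115} \approx -0.41739$)
$-34 + h 19 = -34 - \frac{912}{115} = - \frac{4822}{115}$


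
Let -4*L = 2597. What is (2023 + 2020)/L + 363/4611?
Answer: -463059/75313 ≈ -6.1485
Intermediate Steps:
L = -2597/4 (L = -1/4*2597 = -2597/4 ≈ -649.25)
(2023 + 2020)/L + 363/4611 = (2023 + 2020)/(-2597/4) + 363/4611 = 4043*(-4/2597) + 363*(1/4611) = -16172/2597 + 121/1537 = -463059/75313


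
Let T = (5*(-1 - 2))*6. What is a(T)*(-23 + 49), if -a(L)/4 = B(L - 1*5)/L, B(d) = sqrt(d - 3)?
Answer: 364*I*sqrt(2)/45 ≈ 11.439*I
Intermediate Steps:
T = -90 (T = (5*(-3))*6 = -15*6 = -90)
B(d) = sqrt(-3 + d)
a(L) = -4*sqrt(-8 + L)/L (a(L) = -4*sqrt(-3 + (L - 1*5))/L = -4*sqrt(-3 + (L - 5))/L = -4*sqrt(-3 + (-5 + L))/L = -4*sqrt(-8 + L)/L)
a(T)*(-23 + 49) = (-4*sqrt(-8 - 90)/(-90))*(-23 + 49) = -4*(-1/90)*sqrt(-98)*26 = -4*(-1/90)*7*I*sqrt(2)*26 = (14*I*sqrt(2)/45)*26 = 364*I*sqrt(2)/45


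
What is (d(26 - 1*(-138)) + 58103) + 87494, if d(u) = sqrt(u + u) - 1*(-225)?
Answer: 145822 + 2*sqrt(82) ≈ 1.4584e+5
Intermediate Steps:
d(u) = 225 + sqrt(2)*sqrt(u) (d(u) = sqrt(2*u) + 225 = sqrt(2)*sqrt(u) + 225 = 225 + sqrt(2)*sqrt(u))
(d(26 - 1*(-138)) + 58103) + 87494 = ((225 + sqrt(2)*sqrt(26 - 1*(-138))) + 58103) + 87494 = ((225 + sqrt(2)*sqrt(26 + 138)) + 58103) + 87494 = ((225 + sqrt(2)*sqrt(164)) + 58103) + 87494 = ((225 + sqrt(2)*(2*sqrt(41))) + 58103) + 87494 = ((225 + 2*sqrt(82)) + 58103) + 87494 = (58328 + 2*sqrt(82)) + 87494 = 145822 + 2*sqrt(82)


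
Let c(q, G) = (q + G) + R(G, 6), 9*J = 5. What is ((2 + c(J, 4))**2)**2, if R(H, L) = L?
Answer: 163047361/6561 ≈ 24851.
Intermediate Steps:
J = 5/9 (J = (1/9)*5 = 5/9 ≈ 0.55556)
c(q, G) = 6 + G + q (c(q, G) = (q + G) + 6 = (G + q) + 6 = 6 + G + q)
((2 + c(J, 4))**2)**2 = ((2 + (6 + 4 + 5/9))**2)**2 = ((2 + 95/9)**2)**2 = ((113/9)**2)**2 = (12769/81)**2 = 163047361/6561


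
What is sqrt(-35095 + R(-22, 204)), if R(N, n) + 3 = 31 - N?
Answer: I*sqrt(35045) ≈ 187.2*I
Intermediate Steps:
R(N, n) = 28 - N (R(N, n) = -3 + (31 - N) = 28 - N)
sqrt(-35095 + R(-22, 204)) = sqrt(-35095 + (28 - 1*(-22))) = sqrt(-35095 + (28 + 22)) = sqrt(-35095 + 50) = sqrt(-35045) = I*sqrt(35045)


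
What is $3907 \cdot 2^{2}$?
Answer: $15628$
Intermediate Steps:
$3907 \cdot 2^{2} = 3907 \cdot 4 = 15628$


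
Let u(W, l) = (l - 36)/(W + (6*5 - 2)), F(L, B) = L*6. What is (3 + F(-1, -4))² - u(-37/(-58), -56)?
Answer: 20285/1661 ≈ 12.213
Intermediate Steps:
F(L, B) = 6*L
u(W, l) = (-36 + l)/(28 + W) (u(W, l) = (-36 + l)/(W + (30 - 2)) = (-36 + l)/(W + 28) = (-36 + l)/(28 + W))
(3 + F(-1, -4))² - u(-37/(-58), -56) = (3 + 6*(-1))² - (-36 - 56)/(28 - 37/(-58)) = (3 - 6)² - (-92)/(28 - 37*(-1/58)) = (-3)² - (-92)/(28 + 37/58) = 9 - (-92)/1661/58 = 9 - 58*(-92)/1661 = 9 - 1*(-5336/1661) = 9 + 5336/1661 = 20285/1661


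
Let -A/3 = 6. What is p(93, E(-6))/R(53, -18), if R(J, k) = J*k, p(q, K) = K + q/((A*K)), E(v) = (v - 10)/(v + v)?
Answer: 61/22896 ≈ 0.0026642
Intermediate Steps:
A = -18 (A = -3*6 = -18)
E(v) = (-10 + v)/(2*v) (E(v) = (-10 + v)/((2*v)) = (-10 + v)*(1/(2*v)) = (-10 + v)/(2*v))
p(q, K) = K - q/(18*K) (p(q, K) = K + q/((-18*K)) = K + q*(-1/(18*K)) = K - q/(18*K))
p(93, E(-6))/R(53, -18) = ((½)*(-10 - 6)/(-6) - 1/18*93/(½)*(-10 - 6)/(-6))/((53*(-18))) = ((½)*(-⅙)*(-16) - 1/18*93/(½)*(-⅙)*(-16))/(-954) = (4/3 - 1/18*93/4/3)*(-1/954) = (4/3 - 1/18*93*¾)*(-1/954) = (4/3 - 31/8)*(-1/954) = -61/24*(-1/954) = 61/22896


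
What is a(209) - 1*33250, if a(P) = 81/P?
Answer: -6949169/209 ≈ -33250.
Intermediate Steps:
a(209) - 1*33250 = 81/209 - 1*33250 = 81*(1/209) - 33250 = 81/209 - 33250 = -6949169/209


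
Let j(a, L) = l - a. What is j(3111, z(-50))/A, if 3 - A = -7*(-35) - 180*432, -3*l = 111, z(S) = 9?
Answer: -1574/38759 ≈ -0.040610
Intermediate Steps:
l = -37 (l = -⅓*111 = -37)
j(a, L) = -37 - a
A = 77518 (A = 3 - (-7*(-35) - 180*432) = 3 - (245 - 77760) = 3 - 1*(-77515) = 3 + 77515 = 77518)
j(3111, z(-50))/A = (-37 - 1*3111)/77518 = (-37 - 3111)*(1/77518) = -3148*1/77518 = -1574/38759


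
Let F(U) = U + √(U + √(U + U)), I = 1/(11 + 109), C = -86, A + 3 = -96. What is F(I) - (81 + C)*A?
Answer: -59399/120 + √(30 + 120*√15)/60 ≈ -494.62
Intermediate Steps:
A = -99 (A = -3 - 96 = -99)
I = 1/120 ≈ 0.0083333
F(U) = U + √(U + √2*√U) (F(U) = U + √(U + √(2*U)) = U + √(U + √2*√U))
F(I) - (81 + C)*A = (1/120 + √(1/120 + √2*√(1/120))) - (81 - 86)*(-99) = (1/120 + √(1/120 + √2*(√30/60))) - (-5)*(-99) = (1/120 + √(1/120 + √15/30)) - 1*495 = (1/120 + √(1/120 + √15/30)) - 495 = -59399/120 + √(1/120 + √15/30)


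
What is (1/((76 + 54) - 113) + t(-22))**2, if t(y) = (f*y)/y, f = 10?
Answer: 29241/289 ≈ 101.18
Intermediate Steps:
t(y) = 10 (t(y) = (10*y)/y = 10)
(1/((76 + 54) - 113) + t(-22))**2 = (1/((76 + 54) - 113) + 10)**2 = (1/(130 - 113) + 10)**2 = (1/17 + 10)**2 = (171/17)**2 = 29241/289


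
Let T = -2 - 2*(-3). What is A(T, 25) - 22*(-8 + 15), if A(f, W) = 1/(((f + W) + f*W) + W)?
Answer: -23715/154 ≈ -153.99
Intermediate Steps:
T = 4 (T = -2 + 6 = 4)
A(f, W) = 1/(f + 2*W + W*f) (A(f, W) = 1/(((W + f) + W*f) + W) = 1/((W + f + W*f) + W) = 1/(f + 2*W + W*f))
A(T, 25) - 22*(-8 + 15) = 1/(4 + 2*25 + 25*4) - 22*(-8 + 15) = 1/(4 + 50 + 100) - 22*7 = 1/154 - 154 = -23715/154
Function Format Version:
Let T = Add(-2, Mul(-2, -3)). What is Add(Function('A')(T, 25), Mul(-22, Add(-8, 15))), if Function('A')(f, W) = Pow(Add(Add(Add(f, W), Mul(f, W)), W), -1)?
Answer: Rational(-23715, 154) ≈ -153.99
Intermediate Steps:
T = 4 (T = Add(-2, 6) = 4)
Function('A')(f, W) = Pow(Add(f, Mul(2, W), Mul(W, f)), -1) (Function('A')(f, W) = Pow(Add(Add(Add(W, f), Mul(W, f)), W), -1) = Pow(Add(Add(W, f, Mul(W, f)), W), -1) = Pow(Add(f, Mul(2, W), Mul(W, f)), -1))
Add(Function('A')(T, 25), Mul(-22, Add(-8, 15))) = Add(Pow(Add(4, Mul(2, 25), Mul(25, 4)), -1), Mul(-22, Add(-8, 15))) = Add(Pow(Add(4, 50, 100), -1), Mul(-22, 7)) = Add(Pow(154, -1), -154) = Add(Rational(1, 154), -154) = Rational(-23715, 154)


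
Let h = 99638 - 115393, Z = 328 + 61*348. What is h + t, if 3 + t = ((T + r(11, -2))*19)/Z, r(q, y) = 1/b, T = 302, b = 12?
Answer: -4076084501/258672 ≈ -15758.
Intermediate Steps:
Z = 21556 (Z = 328 + 21228 = 21556)
r(q, y) = 1/12
h = -15755
t = -707141/258672 (t = -3 + ((302 + 1/12)*19)/21556 = -3 + ((3625/12)*19)*(1/21556) = -3 + (68875/12)*(1/21556) = -3 + 68875/258672 = -707141/258672 ≈ -2.7337)
h + t = -15755 - 707141/258672 = -4076084501/258672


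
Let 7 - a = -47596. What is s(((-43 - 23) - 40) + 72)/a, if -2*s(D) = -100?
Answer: 50/47603 ≈ 0.0010504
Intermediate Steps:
a = 47603 (a = 7 - 1*(-47596) = 7 + 47596 = 47603)
s(D) = 50 (s(D) = -½*(-100) = 50)
s(((-43 - 23) - 40) + 72)/a = 50/47603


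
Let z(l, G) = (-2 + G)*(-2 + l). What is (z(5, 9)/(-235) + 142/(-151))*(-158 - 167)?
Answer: 2375165/7097 ≈ 334.67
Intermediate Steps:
(z(5, 9)/(-235) + 142/(-151))*(-158 - 167) = ((4 - 2*9 - 2*5 + 9*5)/(-235) + 142/(-151))*(-158 - 167) = ((4 - 18 - 10 + 45)*(-1/235) + 142*(-1/151))*(-325) = (21*(-1/235) - 142/151)*(-325) = (-21/235 - 142/151)*(-325) = -36541/35485*(-325) = 2375165/7097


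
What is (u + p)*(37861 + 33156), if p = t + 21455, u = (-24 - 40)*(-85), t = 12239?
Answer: 2779179278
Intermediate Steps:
u = 5440 (u = -64*(-85) = 5440)
p = 33694 (p = 12239 + 21455 = 33694)
(u + p)*(37861 + 33156) = (5440 + 33694)*(37861 + 33156) = 39134*71017 = 2779179278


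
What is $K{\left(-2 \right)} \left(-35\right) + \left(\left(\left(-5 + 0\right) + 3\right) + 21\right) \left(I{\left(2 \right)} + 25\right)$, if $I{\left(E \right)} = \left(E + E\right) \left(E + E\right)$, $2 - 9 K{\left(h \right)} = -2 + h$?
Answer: $\frac{2267}{3} \approx 755.67$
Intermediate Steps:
$K{\left(h \right)} = \frac{4}{9} - \frac{h}{9}$ ($K{\left(h \right)} = \frac{2}{9} - \frac{-2 + h}{9} = \frac{2}{9} - \left(- \frac{2}{9} + \frac{h}{9}\right) = \frac{4}{9} - \frac{h}{9}$)
$I{\left(E \right)} = 4 E^{2}$ ($I{\left(E \right)} = 2 E 2 E = 4 E^{2}$)
$K{\left(-2 \right)} \left(-35\right) + \left(\left(\left(-5 + 0\right) + 3\right) + 21\right) \left(I{\left(2 \right)} + 25\right) = \left(\frac{4}{9} - - \frac{2}{9}\right) \left(-35\right) + \left(\left(\left(-5 + 0\right) + 3\right) + 21\right) \left(4 \cdot 2^{2} + 25\right) = \left(\frac{4}{9} + \frac{2}{9}\right) \left(-35\right) + \left(\left(-5 + 3\right) + 21\right) \left(4 \cdot 4 + 25\right) = \frac{2}{3} \left(-35\right) + \left(-2 + 21\right) \left(16 + 25\right) = - \frac{70}{3} + 19 \cdot 41 = - \frac{70}{3} + 779 = \frac{2267}{3}$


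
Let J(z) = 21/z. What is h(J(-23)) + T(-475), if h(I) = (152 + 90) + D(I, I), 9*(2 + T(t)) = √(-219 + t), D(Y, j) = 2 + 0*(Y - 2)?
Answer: 242 + I*√694/9 ≈ 242.0 + 2.9271*I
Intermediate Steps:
D(Y, j) = 2 (D(Y, j) = 2 + 0*(-2 + Y) = 2 + 0 = 2)
T(t) = -2 + √(-219 + t)/9
h(I) = 244 (h(I) = (152 + 90) + 2 = 242 + 2 = 244)
h(J(-23)) + T(-475) = 244 + (-2 + √(-219 - 475)/9) = 244 + (-2 + √(-694)/9) = 244 + (-2 + (I*√694)/9) = 244 + (-2 + I*√694/9) = 242 + I*√694/9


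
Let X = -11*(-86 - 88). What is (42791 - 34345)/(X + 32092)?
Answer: 4223/17003 ≈ 0.24837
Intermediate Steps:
X = 1914 (X = -11*(-174) = 1914)
(42791 - 34345)/(X + 32092) = (42791 - 34345)/(1914 + 32092) = 8446/34006 = 8446*(1/34006) = 4223/17003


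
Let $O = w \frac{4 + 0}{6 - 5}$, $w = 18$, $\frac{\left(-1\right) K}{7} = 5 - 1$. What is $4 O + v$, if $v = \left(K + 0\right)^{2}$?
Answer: $1072$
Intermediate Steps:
$K = -28$ ($K = - 7 \left(5 - 1\right) = \left(-7\right) 4 = -28$)
$O = 72$ ($O = 18 \frac{4 + 0}{6 - 5} = 18 \cdot \frac{4}{1} = 18 \cdot 4 \cdot 1 = 18 \cdot 4 = 72$)
$v = 784$ ($v = \left(-28 + 0\right)^{2} = \left(-28\right)^{2} = 784$)
$4 O + v = 4 \cdot 72 + 784 = 288 + 784 = 1072$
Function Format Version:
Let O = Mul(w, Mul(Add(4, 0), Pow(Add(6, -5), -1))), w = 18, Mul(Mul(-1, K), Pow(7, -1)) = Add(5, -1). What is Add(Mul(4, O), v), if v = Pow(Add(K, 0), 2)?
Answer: 1072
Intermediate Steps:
K = -28 (K = Mul(-7, Add(5, -1)) = Mul(-7, 4) = -28)
O = 72 (O = Mul(18, Mul(Add(4, 0), Pow(Add(6, -5), -1))) = Mul(18, Mul(4, Pow(1, -1))) = Mul(18, Mul(4, 1)) = Mul(18, 4) = 72)
v = 784 (v = Pow(Add(-28, 0), 2) = Pow(-28, 2) = 784)
Add(Mul(4, O), v) = Add(Mul(4, 72), 784) = Add(288, 784) = 1072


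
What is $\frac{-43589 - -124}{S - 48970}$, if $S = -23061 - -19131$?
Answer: $\frac{8693}{10580} \approx 0.82164$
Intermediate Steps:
$S = -3930$ ($S = -23061 + 19131 = -3930$)
$\frac{-43589 - -124}{S - 48970} = \frac{-43589 - -124}{-3930 - 48970} = \frac{-43589 + \left(-5815 + 5939\right)}{-52900} = \left(-43589 + 124\right) \left(- \frac{1}{52900}\right) = \left(-43465\right) \left(- \frac{1}{52900}\right) = \frac{8693}{10580}$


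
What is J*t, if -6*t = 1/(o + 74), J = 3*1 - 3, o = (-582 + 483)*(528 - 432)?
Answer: 0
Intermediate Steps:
o = -9504 (o = -99*96 = -9504)
J = 0 (J = 3 - 3 = 0)
t = 1/56580 (t = -1/(6*(-9504 + 74)) = -⅙/(-9430) = -⅙*(-1/9430) = 1/56580 ≈ 1.7674e-5)
J*t = 0*(1/56580) = 0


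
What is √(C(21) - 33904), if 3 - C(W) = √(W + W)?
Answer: √(-33901 - √42) ≈ 184.14*I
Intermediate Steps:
C(W) = 3 - √2*√W (C(W) = 3 - √(W + W) = 3 - √(2*W) = 3 - √2*√W)
√(C(21) - 33904) = √((3 - √2*√21) - 33904) = √((3 - √42) - 33904) = √(-33901 - √42)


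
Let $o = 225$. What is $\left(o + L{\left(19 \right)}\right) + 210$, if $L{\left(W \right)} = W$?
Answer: $454$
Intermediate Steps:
$\left(o + L{\left(19 \right)}\right) + 210 = \left(225 + 19\right) + 210 = 244 + 210 = 454$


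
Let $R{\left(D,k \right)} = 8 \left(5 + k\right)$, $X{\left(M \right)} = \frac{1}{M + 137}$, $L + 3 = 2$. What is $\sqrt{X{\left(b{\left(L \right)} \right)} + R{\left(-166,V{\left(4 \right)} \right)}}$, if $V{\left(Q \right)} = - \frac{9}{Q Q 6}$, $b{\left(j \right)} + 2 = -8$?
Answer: $\frac{7 \sqrt{51689}}{254} \approx 6.2656$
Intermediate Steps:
$L = -1$ ($L = -3 + 2 = -1$)
$b{\left(j \right)} = -10$ ($b{\left(j \right)} = -2 - 8 = -10$)
$V{\left(Q \right)} = - \frac{3}{2 Q^{2}}$ ($V{\left(Q \right)} = - \frac{9}{Q^{2} \cdot 6} = - \frac{9}{6 Q^{2}} = - 9 \frac{1}{6 Q^{2}} = - \frac{3}{2 Q^{2}}$)
$X{\left(M \right)} = \frac{1}{137 + M}$
$R{\left(D,k \right)} = 40 + 8 k$
$\sqrt{X{\left(b{\left(L \right)} \right)} + R{\left(-166,V{\left(4 \right)} \right)}} = \sqrt{\frac{1}{137 - 10} + \left(40 + 8 \left(- \frac{3}{2 \cdot 16}\right)\right)} = \sqrt{\frac{1}{127} + \left(40 + 8 \left(\left(- \frac{3}{2}\right) \frac{1}{16}\right)\right)} = \sqrt{\frac{1}{127} + \left(40 + 8 \left(- \frac{3}{32}\right)\right)} = \sqrt{\frac{1}{127} + \left(40 - \frac{3}{4}\right)} = \sqrt{\frac{1}{127} + \frac{157}{4}} = \sqrt{\frac{19943}{508}} = \frac{7 \sqrt{51689}}{254}$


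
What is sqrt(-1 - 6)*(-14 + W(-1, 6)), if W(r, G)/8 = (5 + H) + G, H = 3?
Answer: 98*I*sqrt(7) ≈ 259.28*I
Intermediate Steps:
W(r, G) = 64 + 8*G (W(r, G) = 8*((5 + 3) + G) = 8*(8 + G) = 64 + 8*G)
sqrt(-1 - 6)*(-14 + W(-1, 6)) = sqrt(-1 - 6)*(-14 + (64 + 8*6)) = sqrt(-7)*(-14 + (64 + 48)) = (I*sqrt(7))*(-14 + 112) = (I*sqrt(7))*98 = 98*I*sqrt(7)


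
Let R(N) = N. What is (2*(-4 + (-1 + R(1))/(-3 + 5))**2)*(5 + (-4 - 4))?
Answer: -96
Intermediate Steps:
(2*(-4 + (-1 + R(1))/(-3 + 5))**2)*(5 + (-4 - 4)) = (2*(-4 + (-1 + 1)/(-3 + 5))**2)*(5 + (-4 - 4)) = (2*(-4 + 0/2)**2)*(5 - 8) = (2*(-4 + 0*(1/2))**2)*(-3) = (2*(-4 + 0)**2)*(-3) = (2*(-4)**2)*(-3) = (2*16)*(-3) = 32*(-3) = -96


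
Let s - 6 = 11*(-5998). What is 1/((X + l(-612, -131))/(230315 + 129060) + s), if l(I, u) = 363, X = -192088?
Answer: -14375/948355169 ≈ -1.5158e-5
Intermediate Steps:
s = -65972 (s = 6 + 11*(-5998) = 6 - 65978 = -65972)
1/((X + l(-612, -131))/(230315 + 129060) + s) = 1/((-192088 + 363)/(230315 + 129060) - 65972) = 1/(-191725/359375 - 65972) = 1/(-191725*1/359375 - 65972) = 1/(-7669/14375 - 65972) = 1/(-948355169/14375) = -14375/948355169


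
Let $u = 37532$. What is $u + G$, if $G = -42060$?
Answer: $-4528$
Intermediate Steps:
$u + G = 37532 - 42060 = -4528$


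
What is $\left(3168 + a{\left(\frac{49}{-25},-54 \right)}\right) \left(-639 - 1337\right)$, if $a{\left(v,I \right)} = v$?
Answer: $- \frac{156402376}{25} \approx -6.2561 \cdot 10^{6}$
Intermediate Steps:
$\left(3168 + a{\left(\frac{49}{-25},-54 \right)}\right) \left(-639 - 1337\right) = \left(3168 + \frac{49}{-25}\right) \left(-639 - 1337\right) = \left(3168 + 49 \left(- \frac{1}{25}\right)\right) \left(-1976\right) = \left(3168 - \frac{49}{25}\right) \left(-1976\right) = \frac{79151}{25} \left(-1976\right) = - \frac{156402376}{25}$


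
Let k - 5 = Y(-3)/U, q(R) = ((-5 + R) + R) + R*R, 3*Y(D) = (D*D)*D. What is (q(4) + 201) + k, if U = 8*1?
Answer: 1791/8 ≈ 223.88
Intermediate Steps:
Y(D) = D³/3 (Y(D) = ((D*D)*D)/3 = (D²*D)/3 = D³/3)
U = 8
q(R) = -5 + R² + 2*R (q(R) = (-5 + 2*R) + R² = -5 + R² + 2*R)
k = 31/8 (k = 5 + ((⅓)*(-3)³)/8 = 5 + ((⅓)*(-27))*(⅛) = 5 - 9*⅛ = 5 - 9/8 = 31/8 ≈ 3.8750)
(q(4) + 201) + k = ((-5 + 4² + 2*4) + 201) + 31/8 = ((-5 + 16 + 8) + 201) + 31/8 = (19 + 201) + 31/8 = 220 + 31/8 = 1791/8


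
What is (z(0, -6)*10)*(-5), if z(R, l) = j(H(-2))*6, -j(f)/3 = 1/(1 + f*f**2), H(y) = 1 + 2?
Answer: 225/7 ≈ 32.143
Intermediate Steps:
H(y) = 3
j(f) = -3/(1 + f**3) (j(f) = -3/(1 + f*f**2) = -3/(1 + f**3))
z(R, l) = -9/14 (z(R, l) = -3/(1 + 3**3)*6 = -3/(1 + 27)*6 = -3/28*6 = -9/14)
(z(0, -6)*10)*(-5) = -9/14*10*(-5) = -45/7*(-5) = 225/7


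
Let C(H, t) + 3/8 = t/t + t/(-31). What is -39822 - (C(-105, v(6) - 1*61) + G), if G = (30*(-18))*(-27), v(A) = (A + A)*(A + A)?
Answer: -13491187/248 ≈ -54400.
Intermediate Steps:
v(A) = 4*A**2 (v(A) = (2*A)*(2*A) = 4*A**2)
C(H, t) = 5/8 - t/31 (C(H, t) = -3/8 + (t/t + t/(-31)) = -3/8 + (1 + t*(-1/31)) = -3/8 + (1 - t/31) = 5/8 - t/31)
G = 14580 (G = -540*(-27) = 14580)
-39822 - (C(-105, v(6) - 1*61) + G) = -39822 - ((5/8 - (4*6**2 - 1*61)/31) + 14580) = -39822 - ((5/8 - (4*36 - 61)/31) + 14580) = -39822 - ((5/8 - (144 - 61)/31) + 14580) = -39822 - ((5/8 - 1/31*83) + 14580) = -39822 - ((5/8 - 83/31) + 14580) = -39822 - (-509/248 + 14580) = -39822 - 1*3615331/248 = -39822 - 3615331/248 = -13491187/248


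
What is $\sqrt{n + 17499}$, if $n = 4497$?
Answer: $6 \sqrt{611} \approx 148.31$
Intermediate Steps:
$\sqrt{n + 17499} = \sqrt{4497 + 17499} = \sqrt{21996} = 6 \sqrt{611}$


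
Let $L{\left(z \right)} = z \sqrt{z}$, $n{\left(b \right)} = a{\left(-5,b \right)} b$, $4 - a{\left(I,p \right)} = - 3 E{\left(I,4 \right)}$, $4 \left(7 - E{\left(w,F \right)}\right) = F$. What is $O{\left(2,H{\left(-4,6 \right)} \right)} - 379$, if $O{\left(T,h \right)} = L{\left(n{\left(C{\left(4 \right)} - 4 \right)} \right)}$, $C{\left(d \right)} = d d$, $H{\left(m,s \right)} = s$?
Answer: $-379 + 528 \sqrt{66} \approx 3910.5$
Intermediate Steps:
$E{\left(w,F \right)} = 7 - \frac{F}{4}$
$C{\left(d \right)} = d^{2}$
$a{\left(I,p \right)} = 22$ ($a{\left(I,p \right)} = 4 - - 3 \left(7 - 1\right) = 4 - \left(-3\right) 6 = 4 - -18 = 4 + 18 = 22$)
$n{\left(b \right)} = 22 b$
$L{\left(z \right)} = z^{\frac{3}{2}}$
$O{\left(T,h \right)} = 528 \sqrt{66}$ ($O{\left(T,h \right)} = \left(22 \left(4^{2} - 4\right)\right)^{\frac{3}{2}} = \left(22 \left(16 - 4\right)\right)^{\frac{3}{2}} = \left(22 \cdot 12\right)^{\frac{3}{2}} = 264^{\frac{3}{2}} = 528 \sqrt{66}$)
$O{\left(2,H{\left(-4,6 \right)} \right)} - 379 = 528 \sqrt{66} - 379 = -379 + 528 \sqrt{66}$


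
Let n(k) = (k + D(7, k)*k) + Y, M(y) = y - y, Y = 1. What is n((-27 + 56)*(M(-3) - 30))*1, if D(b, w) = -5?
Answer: 3481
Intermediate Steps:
M(y) = 0
n(k) = 1 - 4*k (n(k) = (k - 5*k) + 1 = -4*k + 1 = 1 - 4*k)
n((-27 + 56)*(M(-3) - 30))*1 = (1 - 4*(-27 + 56)*(0 - 30))*1 = (1 - 116*(-30))*1 = (1 - 4*(-870))*1 = (1 + 3480)*1 = 3481*1 = 3481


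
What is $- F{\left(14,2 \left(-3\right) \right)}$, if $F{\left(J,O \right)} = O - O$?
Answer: $0$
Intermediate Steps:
$F{\left(J,O \right)} = 0$
$- F{\left(14,2 \left(-3\right) \right)} = \left(-1\right) 0 = 0$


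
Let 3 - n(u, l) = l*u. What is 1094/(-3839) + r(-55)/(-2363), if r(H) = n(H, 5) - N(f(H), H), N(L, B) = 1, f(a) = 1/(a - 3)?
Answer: -3648525/9071557 ≈ -0.40219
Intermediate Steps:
n(u, l) = 3 - l*u
f(a) = 1/(-3 + a)
r(H) = 2 - 5*H (r(H) = (3 - 1*5*H) - 1*1 = (3 - 5*H) - 1 = 2 - 5*H)
1094/(-3839) + r(-55)/(-2363) = 1094/(-3839) + (2 - 5*(-55))/(-2363) = 1094*(-1/3839) + (2 + 275)*(-1/2363) = -1094/3839 + 277*(-1/2363) = -1094/3839 - 277/2363 = -3648525/9071557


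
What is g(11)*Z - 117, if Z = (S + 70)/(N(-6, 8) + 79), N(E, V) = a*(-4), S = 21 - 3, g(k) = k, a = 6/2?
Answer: -6871/67 ≈ -102.55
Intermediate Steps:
a = 3 (a = 6*(½) = 3)
S = 18
N(E, V) = -12 (N(E, V) = 3*(-4) = -12)
Z = 88/67 (Z = (18 + 70)/(-12 + 79) = 88/67 ≈ 1.3134)
g(11)*Z - 117 = 11*(88/67) - 117 = 968/67 - 117 = -6871/67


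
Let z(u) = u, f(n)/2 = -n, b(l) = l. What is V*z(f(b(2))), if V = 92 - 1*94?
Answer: 8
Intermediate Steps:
f(n) = -2*n (f(n) = 2*(-n) = -2*n)
V = -2 (V = 92 - 94 = -2)
V*z(f(b(2))) = -(-4)*2 = -2*(-4) = 8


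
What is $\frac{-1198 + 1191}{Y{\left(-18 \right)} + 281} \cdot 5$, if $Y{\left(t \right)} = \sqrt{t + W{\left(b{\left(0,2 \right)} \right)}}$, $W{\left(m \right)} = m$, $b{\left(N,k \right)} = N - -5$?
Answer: $- \frac{1405}{11282} + \frac{5 i \sqrt{13}}{11282} \approx -0.12453 + 0.0015979 i$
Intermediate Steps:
$b{\left(N,k \right)} = 5 + N$ ($b{\left(N,k \right)} = N + 5 = 5 + N$)
$Y{\left(t \right)} = \sqrt{5 + t}$ ($Y{\left(t \right)} = \sqrt{t + \left(5 + 0\right)} = \sqrt{t + 5} = \sqrt{5 + t}$)
$\frac{-1198 + 1191}{Y{\left(-18 \right)} + 281} \cdot 5 = \frac{-1198 + 1191}{\sqrt{5 - 18} + 281} \cdot 5 = - \frac{7}{\sqrt{-13} + 281} \cdot 5 = - \frac{7}{i \sqrt{13} + 281} \cdot 5 = - \frac{7}{281 + i \sqrt{13}} \cdot 5 = - \frac{35}{281 + i \sqrt{13}}$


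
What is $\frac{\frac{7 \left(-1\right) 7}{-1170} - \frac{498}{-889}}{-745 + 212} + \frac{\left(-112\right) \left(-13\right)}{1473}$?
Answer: $\frac{268756127569}{272205141390} \approx 0.98733$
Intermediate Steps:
$\frac{\frac{7 \left(-1\right) 7}{-1170} - \frac{498}{-889}}{-745 + 212} + \frac{\left(-112\right) \left(-13\right)}{1473} = \frac{\left(-7\right) 7 \left(- \frac{1}{1170}\right) - - \frac{498}{889}}{-533} + 1456 \cdot \frac{1}{1473} = \left(\left(-49\right) \left(- \frac{1}{1170}\right) + \frac{498}{889}\right) \left(- \frac{1}{533}\right) + \frac{1456}{1473} = \left(\frac{49}{1170} + \frac{498}{889}\right) \left(- \frac{1}{533}\right) + \frac{1456}{1473} = \frac{626221}{1040130} \left(- \frac{1}{533}\right) + \frac{1456}{1473} = - \frac{626221}{554389290} + \frac{1456}{1473} = \frac{268756127569}{272205141390}$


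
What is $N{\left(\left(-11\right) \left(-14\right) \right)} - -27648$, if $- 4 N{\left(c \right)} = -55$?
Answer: $\frac{110647}{4} \approx 27662.0$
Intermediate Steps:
$N{\left(c \right)} = \frac{55}{4}$ ($N{\left(c \right)} = \left(- \frac{1}{4}\right) \left(-55\right) = \frac{55}{4}$)
$N{\left(\left(-11\right) \left(-14\right) \right)} - -27648 = \frac{55}{4} - -27648 = \frac{55}{4} + 27648 = \frac{110647}{4}$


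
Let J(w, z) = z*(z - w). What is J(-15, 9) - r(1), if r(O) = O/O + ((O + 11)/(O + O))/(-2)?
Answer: 218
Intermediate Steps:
r(O) = 1 - (11 + O)/(4*O) (r(O) = 1 + ((11 + O)/((2*O)))*(-½) = 1 + ((11 + O)*(1/(2*O)))*(-½) = 1 + ((11 + O)/(2*O))*(-½) = 1 - (11 + O)/(4*O))
J(-15, 9) - r(1) = 9*(9 - 1*(-15)) - (-11 + 3*1)/(4*1) = 9*(9 + 15) - (-11 + 3)/4 = 9*24 - (-8)/4 = 216 - 1*(-2) = 216 + 2 = 218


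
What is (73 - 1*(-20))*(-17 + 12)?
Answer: -465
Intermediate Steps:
(73 - 1*(-20))*(-17 + 12) = (73 + 20)*(-5) = 93*(-5) = -465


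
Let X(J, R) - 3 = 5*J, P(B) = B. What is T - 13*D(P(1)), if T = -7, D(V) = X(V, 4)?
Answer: -111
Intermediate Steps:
X(J, R) = 3 + 5*J
D(V) = 3 + 5*V
T - 13*D(P(1)) = -7 - 13*(3 + 5*1) = -7 - 13*(3 + 5) = -7 - 13*8 = -7 - 104 = -111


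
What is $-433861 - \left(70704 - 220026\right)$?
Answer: $-284539$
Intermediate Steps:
$-433861 - \left(70704 - 220026\right) = -433861 - -149322 = -433861 + 149322 = -284539$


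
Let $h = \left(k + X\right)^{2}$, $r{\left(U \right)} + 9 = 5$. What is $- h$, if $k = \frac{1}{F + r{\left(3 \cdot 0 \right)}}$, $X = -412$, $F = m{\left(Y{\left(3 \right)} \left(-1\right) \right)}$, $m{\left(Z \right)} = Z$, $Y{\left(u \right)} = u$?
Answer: $- \frac{8323225}{49} \approx -1.6986 \cdot 10^{5}$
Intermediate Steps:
$r{\left(U \right)} = -4$ ($r{\left(U \right)} = -9 + 5 = -4$)
$F = -3$ ($F = 3 \left(-1\right) = -3$)
$k = - \frac{1}{7}$ ($k = \frac{1}{-3 - 4} = \frac{1}{-7} = - \frac{1}{7} \approx -0.14286$)
$h = \frac{8323225}{49}$ ($h = \left(- \frac{1}{7} - 412\right)^{2} = \left(- \frac{2885}{7}\right)^{2} = \frac{8323225}{49} \approx 1.6986 \cdot 10^{5}$)
$- h = \left(-1\right) \frac{8323225}{49} = - \frac{8323225}{49}$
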